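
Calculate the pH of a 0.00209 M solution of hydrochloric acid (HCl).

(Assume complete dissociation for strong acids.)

[H⁺] = 0.00209 M for strong acid. pH = -log[H⁺] = -log(0.00209)

pH = 2.68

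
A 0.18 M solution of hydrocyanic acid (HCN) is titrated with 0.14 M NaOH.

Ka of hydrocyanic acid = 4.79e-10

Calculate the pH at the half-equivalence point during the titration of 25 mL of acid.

At half-equivalence [HA] = [A⁻], so Henderson-Hasselbalch gives pH = pKa = -log(4.79e-10) = 9.32.

pH = pKa = 9.32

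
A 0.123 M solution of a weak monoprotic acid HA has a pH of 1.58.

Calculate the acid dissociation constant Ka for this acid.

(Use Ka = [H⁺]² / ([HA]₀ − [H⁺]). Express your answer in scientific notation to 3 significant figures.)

[H⁺] = 10^(−pH) = 10^(−1.58) = 2.630e-02 M. For HA ⇌ H⁺ + A⁻, Ka = [H⁺][A⁻]/[HA] = [H⁺]² / ([HA]₀ − [H⁺]) = (2.630e-02)² / (0.123 − 2.630e-02) = 7.15e-03.

K_a = 7.15e-03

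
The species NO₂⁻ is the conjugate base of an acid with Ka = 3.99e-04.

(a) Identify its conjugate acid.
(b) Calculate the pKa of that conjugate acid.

(a) The conjugate acid is formed by adding one H⁺ to NO₂⁻, giving HNO₂. (b) pKa = -log(Ka) = -log(3.99e-04) = 3.40.

Conjugate acid: HNO₂; pK_a = 3.40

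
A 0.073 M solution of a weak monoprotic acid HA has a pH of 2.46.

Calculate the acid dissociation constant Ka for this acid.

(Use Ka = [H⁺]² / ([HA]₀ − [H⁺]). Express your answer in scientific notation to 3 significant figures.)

[H⁺] = 10^(−pH) = 10^(−2.46) = 3.467e-03 M. For HA ⇌ H⁺ + A⁻, Ka = [H⁺][A⁻]/[HA] = [H⁺]² / ([HA]₀ − [H⁺]) = (3.467e-03)² / (0.073 − 3.467e-03) = 1.73e-04.

K_a = 1.73e-04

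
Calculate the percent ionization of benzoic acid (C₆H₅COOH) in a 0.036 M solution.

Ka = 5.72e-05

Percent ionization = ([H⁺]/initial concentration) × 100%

Using Ka equilibrium: x² + Ka×x - Ka×C = 0. Solving: [H⁺] = 1.4067e-03. Percent = (1.4067e-03/0.036) × 100

Percent ionization = 3.91%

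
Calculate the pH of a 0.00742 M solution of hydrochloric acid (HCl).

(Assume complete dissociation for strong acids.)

[H⁺] = 0.00742 M for strong acid. pH = -log[H⁺] = -log(0.00742)

pH = 2.13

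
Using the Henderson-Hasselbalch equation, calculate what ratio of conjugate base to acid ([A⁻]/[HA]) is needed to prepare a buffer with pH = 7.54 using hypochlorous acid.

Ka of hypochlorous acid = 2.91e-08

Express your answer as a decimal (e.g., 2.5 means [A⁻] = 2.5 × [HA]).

pKa = -log(2.91e-08) = 7.5361. pH = pKa + log([A⁻]/[HA]), so log([A⁻]/[HA]) = pH − pKa = 7.54 − 7.5361 = 0.0039. [A⁻]/[HA] = 10^(0.0039) = 1.01

[A⁻]/[HA] = 1.01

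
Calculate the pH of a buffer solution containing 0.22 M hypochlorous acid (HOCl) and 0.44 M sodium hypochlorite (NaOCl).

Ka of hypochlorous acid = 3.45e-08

pKa = -log(3.45e-08) = 7.46. pH = pKa + log([A⁻]/[HA]) = 7.46 + log(0.44/0.22)

pH = 7.76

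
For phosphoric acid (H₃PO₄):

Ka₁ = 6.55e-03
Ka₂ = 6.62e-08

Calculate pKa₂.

pKa₂ = -log(Ka₂) = -log(6.62e-08) = 7.18.

pK_{a2} = 7.18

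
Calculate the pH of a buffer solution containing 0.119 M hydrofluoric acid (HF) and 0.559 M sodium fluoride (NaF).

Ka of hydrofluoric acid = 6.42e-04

pKa = -log(6.42e-04) = 3.19. pH = pKa + log([A⁻]/[HA]) = 3.19 + log(0.559/0.119)

pH = 3.86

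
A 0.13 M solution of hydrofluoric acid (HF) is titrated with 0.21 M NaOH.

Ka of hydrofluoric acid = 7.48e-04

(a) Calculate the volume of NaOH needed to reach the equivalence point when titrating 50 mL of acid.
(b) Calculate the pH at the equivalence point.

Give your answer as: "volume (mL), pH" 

moles acid = 0.13 × 50/1000 = 0.0065 mol; V_base = moles/0.21 × 1000 = 31.0 mL. At equivalence only the conjugate base is present: [A⁻] = 0.0065/0.081 = 8.0294e-02 M. Kb = Kw/Ka = 1.34e-11; [OH⁻] = √(Kb × [A⁻]) = 1.0361e-06; pOH = 5.98; pH = 14 - pOH = 8.02.

V = 31.0 mL, pH = 8.02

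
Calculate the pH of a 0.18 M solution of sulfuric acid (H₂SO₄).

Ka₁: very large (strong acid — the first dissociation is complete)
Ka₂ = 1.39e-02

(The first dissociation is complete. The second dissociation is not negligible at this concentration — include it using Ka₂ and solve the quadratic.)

First dissociation is complete: [H⁺]₀ = [HSO₄⁻]₀ = C = 0.18 M. Second dissociation HSO₄⁻ ⇌ H⁺ + SO₄²⁻: let x = [SO₄²⁻]. Ka₂ = (C + x)·x / (C − x) = 1.39e-02 → x² + (C + Ka₂)·x − Ka₂·C = 0 → x² + 0.19390·x − 2.502e-03 = 0. x = (−0.19390 + √(0.19390² + 4 × 2.502e-03)) / 2 = 1.2143e-02 M. [H⁺] = C + x = 0.18 + 1.2143e-02 = 1.9214e-01 M. pH = -log(1.9214e-01) = 0.72.

pH = 0.72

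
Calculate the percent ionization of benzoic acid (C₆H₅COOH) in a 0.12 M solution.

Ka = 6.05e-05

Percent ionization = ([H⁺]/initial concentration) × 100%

Using Ka equilibrium: x² + Ka×x - Ka×C = 0. Solving: [H⁺] = 2.6644e-03. Percent = (2.6644e-03/0.12) × 100

Percent ionization = 2.22%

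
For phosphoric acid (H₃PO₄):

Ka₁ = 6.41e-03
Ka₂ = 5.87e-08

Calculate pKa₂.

pKa₂ = -log(Ka₂) = -log(5.87e-08) = 7.23.

pK_{a2} = 7.23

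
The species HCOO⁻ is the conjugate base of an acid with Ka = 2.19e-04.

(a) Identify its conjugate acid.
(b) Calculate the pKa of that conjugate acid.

(a) The conjugate acid is formed by adding one H⁺ to HCOO⁻, giving HCOOH. (b) pKa = -log(Ka) = -log(2.19e-04) = 3.66.

Conjugate acid: HCOOH; pK_a = 3.66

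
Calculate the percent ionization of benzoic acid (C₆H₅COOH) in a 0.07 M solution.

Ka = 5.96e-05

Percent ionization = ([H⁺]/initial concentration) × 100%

Using Ka equilibrium: x² + Ka×x - Ka×C = 0. Solving: [H⁺] = 2.0130e-03. Percent = (2.0130e-03/0.07) × 100

Percent ionization = 2.88%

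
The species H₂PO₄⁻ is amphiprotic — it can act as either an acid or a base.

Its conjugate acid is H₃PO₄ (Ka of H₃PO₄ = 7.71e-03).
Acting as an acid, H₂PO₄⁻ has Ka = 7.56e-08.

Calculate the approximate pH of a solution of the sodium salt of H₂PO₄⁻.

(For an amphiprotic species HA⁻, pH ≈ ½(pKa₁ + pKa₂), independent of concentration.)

pKa₁ = -log(7.71e-03) = 2.11; pKa₂ = -log(7.56e-08) = 7.12. For an amphiprotic species, pH ≈ ½(pKa₁ + pKa₂) = ½(2.11 + 7.12) = 4.62.

pH = 4.62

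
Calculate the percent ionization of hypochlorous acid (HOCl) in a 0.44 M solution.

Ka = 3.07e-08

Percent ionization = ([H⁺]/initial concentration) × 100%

Using Ka equilibrium: x² + Ka×x - Ka×C = 0. Solving: [H⁺] = 1.1621e-04. Percent = (1.1621e-04/0.44) × 100

Percent ionization = 0.0264%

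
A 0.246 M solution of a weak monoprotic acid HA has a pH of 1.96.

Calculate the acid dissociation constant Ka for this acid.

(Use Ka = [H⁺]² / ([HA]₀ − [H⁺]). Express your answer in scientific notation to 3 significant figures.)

[H⁺] = 10^(−pH) = 10^(−1.96) = 1.096e-02 M. For HA ⇌ H⁺ + A⁻, Ka = [H⁺][A⁻]/[HA] = [H⁺]² / ([HA]₀ − [H⁺]) = (1.096e-02)² / (0.246 − 1.096e-02) = 5.12e-04.

K_a = 5.12e-04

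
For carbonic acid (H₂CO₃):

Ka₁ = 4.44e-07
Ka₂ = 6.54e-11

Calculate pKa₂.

pKa₂ = -log(Ka₂) = -log(6.54e-11) = 10.18.

pK_{a2} = 10.18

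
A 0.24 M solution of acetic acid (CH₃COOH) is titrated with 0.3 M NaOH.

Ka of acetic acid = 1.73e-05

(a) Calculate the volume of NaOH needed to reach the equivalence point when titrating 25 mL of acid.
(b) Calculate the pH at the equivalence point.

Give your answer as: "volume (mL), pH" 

moles acid = 0.24 × 25/1000 = 0.006 mol; V_base = moles/0.3 × 1000 = 20.0 mL. At equivalence only the conjugate base is present: [A⁻] = 0.006/0.045 = 1.3333e-01 M. Kb = Kw/Ka = 5.78e-10; [OH⁻] = √(Kb × [A⁻]) = 8.7790e-06; pOH = 5.06; pH = 14 - pOH = 8.94.

V = 20.0 mL, pH = 8.94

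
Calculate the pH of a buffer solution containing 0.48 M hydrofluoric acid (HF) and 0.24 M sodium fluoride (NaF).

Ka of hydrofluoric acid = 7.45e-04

pKa = -log(7.45e-04) = 3.13. pH = pKa + log([A⁻]/[HA]) = 3.13 + log(0.24/0.48)

pH = 2.83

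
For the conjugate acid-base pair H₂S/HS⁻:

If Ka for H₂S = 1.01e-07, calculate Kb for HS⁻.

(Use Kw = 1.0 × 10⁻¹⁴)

For a conjugate pair Ka × Kb = Kw, so Kb = Kw/Ka = 1.0 × 10⁻¹⁴ / 1.01e-07 = 9.90e-08.

K_b = 9.90e-08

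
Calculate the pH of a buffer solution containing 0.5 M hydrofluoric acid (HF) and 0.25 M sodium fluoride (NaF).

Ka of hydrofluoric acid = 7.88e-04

pKa = -log(7.88e-04) = 3.10. pH = pKa + log([A⁻]/[HA]) = 3.10 + log(0.25/0.5)

pH = 2.80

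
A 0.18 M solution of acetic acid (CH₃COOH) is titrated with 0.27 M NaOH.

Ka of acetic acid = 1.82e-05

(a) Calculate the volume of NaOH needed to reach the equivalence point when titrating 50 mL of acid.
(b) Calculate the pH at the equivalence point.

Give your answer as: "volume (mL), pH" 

moles acid = 0.18 × 50/1000 = 0.009 mol; V_base = moles/0.27 × 1000 = 33.3 mL. At equivalence only the conjugate base is present: [A⁻] = 0.009/0.083 = 1.0800e-01 M. Kb = Kw/Ka = 5.49e-10; [OH⁻] = √(Kb × [A⁻]) = 7.7033e-06; pOH = 5.11; pH = 14 - pOH = 8.89.

V = 33.3 mL, pH = 8.89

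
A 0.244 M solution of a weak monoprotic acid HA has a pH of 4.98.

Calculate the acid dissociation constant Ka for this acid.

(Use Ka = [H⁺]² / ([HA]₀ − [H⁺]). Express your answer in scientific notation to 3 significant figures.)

[H⁺] = 10^(−pH) = 10^(−4.98) = 1.047e-05 M. For HA ⇌ H⁺ + A⁻, Ka = [H⁺][A⁻]/[HA] = [H⁺]² / ([HA]₀ − [H⁺]) = (1.047e-05)² / (0.244 − 1.047e-05) = 4.49e-10.

K_a = 4.49e-10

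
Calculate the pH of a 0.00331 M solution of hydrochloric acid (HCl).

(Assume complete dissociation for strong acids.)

[H⁺] = 0.00331 M for strong acid. pH = -log[H⁺] = -log(0.00331)

pH = 2.48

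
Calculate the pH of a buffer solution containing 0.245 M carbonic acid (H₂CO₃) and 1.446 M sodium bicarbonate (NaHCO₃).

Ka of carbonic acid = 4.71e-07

pKa = -log(4.71e-07) = 6.33. pH = pKa + log([A⁻]/[HA]) = 6.33 + log(1.446/0.245)

pH = 7.10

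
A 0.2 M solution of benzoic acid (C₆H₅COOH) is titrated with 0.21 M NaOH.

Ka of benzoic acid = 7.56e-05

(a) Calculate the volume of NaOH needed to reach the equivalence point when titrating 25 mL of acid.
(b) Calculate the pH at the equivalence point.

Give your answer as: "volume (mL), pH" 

moles acid = 0.2 × 25/1000 = 0.005 mol; V_base = moles/0.21 × 1000 = 23.8 mL. At equivalence only the conjugate base is present: [A⁻] = 0.005/0.049 = 1.0244e-01 M. Kb = Kw/Ka = 1.32e-10; [OH⁻] = √(Kb × [A⁻]) = 3.6811e-06; pOH = 5.43; pH = 14 - pOH = 8.57.

V = 23.8 mL, pH = 8.57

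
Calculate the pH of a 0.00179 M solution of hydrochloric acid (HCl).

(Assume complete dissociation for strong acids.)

[H⁺] = 0.00179 M for strong acid. pH = -log[H⁺] = -log(0.00179)

pH = 2.75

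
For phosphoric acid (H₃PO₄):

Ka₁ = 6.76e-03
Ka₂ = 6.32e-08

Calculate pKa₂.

pKa₂ = -log(Ka₂) = -log(6.32e-08) = 7.20.

pK_{a2} = 7.20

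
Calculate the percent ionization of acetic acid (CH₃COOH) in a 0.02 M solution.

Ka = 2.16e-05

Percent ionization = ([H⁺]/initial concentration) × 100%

Using Ka equilibrium: x² + Ka×x - Ka×C = 0. Solving: [H⁺] = 6.4656e-04. Percent = (6.4656e-04/0.02) × 100

Percent ionization = 3.23%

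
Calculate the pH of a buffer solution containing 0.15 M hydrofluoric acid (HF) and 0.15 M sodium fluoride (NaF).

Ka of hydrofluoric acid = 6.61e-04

pKa = -log(6.61e-04) = 3.18. pH = pKa + log([A⁻]/[HA]) = 3.18 + log(0.15/0.15)

pH = 3.18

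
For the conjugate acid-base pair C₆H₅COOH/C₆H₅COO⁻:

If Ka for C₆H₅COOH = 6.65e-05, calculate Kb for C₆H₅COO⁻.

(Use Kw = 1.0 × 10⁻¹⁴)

For a conjugate pair Ka × Kb = Kw, so Kb = Kw/Ka = 1.0 × 10⁻¹⁴ / 6.65e-05 = 1.50e-10.

K_b = 1.50e-10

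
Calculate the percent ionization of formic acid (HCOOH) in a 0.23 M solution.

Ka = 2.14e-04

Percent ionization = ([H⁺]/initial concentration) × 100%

Using Ka equilibrium: x² + Ka×x - Ka×C = 0. Solving: [H⁺] = 6.9095e-03. Percent = (6.9095e-03/0.23) × 100

Percent ionization = 3%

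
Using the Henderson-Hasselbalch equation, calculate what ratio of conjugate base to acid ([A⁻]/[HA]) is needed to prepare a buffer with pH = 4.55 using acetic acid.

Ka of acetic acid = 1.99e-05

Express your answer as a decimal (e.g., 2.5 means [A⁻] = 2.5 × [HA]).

pKa = -log(1.99e-05) = 4.7011. pH = pKa + log([A⁻]/[HA]), so log([A⁻]/[HA]) = pH − pKa = 4.55 − 4.7011 = -0.1511. [A⁻]/[HA] = 10^(-0.1511) = 0.706

[A⁻]/[HA] = 0.706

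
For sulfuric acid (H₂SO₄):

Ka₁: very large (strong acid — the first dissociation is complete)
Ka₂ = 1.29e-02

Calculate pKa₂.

pKa₂ = -log(Ka₂) = -log(1.29e-02) = 1.89.

pK_{a2} = 1.89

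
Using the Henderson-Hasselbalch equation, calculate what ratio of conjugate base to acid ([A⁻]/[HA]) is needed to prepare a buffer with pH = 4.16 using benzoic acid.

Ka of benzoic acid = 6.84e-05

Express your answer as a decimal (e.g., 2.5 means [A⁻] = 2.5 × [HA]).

pKa = -log(6.84e-05) = 4.1649. pH = pKa + log([A⁻]/[HA]), so log([A⁻]/[HA]) = pH − pKa = 4.16 − 4.1649 = -0.0049. [A⁻]/[HA] = 10^(-0.0049) = 0.989

[A⁻]/[HA] = 0.989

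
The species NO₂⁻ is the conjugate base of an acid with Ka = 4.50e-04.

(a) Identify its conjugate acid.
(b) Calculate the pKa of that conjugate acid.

(a) The conjugate acid is formed by adding one H⁺ to NO₂⁻, giving HNO₂. (b) pKa = -log(Ka) = -log(4.50e-04) = 3.35.

Conjugate acid: HNO₂; pK_a = 3.35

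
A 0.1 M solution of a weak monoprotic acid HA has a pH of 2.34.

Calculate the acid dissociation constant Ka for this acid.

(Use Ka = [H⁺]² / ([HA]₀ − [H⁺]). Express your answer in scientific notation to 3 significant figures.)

[H⁺] = 10^(−pH) = 10^(−2.34) = 4.571e-03 M. For HA ⇌ H⁺ + A⁻, Ka = [H⁺][A⁻]/[HA] = [H⁺]² / ([HA]₀ − [H⁺]) = (4.571e-03)² / (0.1 − 4.571e-03) = 2.19e-04.

K_a = 2.19e-04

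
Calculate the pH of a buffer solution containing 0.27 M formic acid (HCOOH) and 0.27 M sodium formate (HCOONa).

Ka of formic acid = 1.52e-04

pKa = -log(1.52e-04) = 3.82. pH = pKa + log([A⁻]/[HA]) = 3.82 + log(0.27/0.27)

pH = 3.82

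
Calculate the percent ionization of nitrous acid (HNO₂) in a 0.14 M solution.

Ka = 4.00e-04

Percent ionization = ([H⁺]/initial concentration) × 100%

Using Ka equilibrium: x² + Ka×x - Ka×C = 0. Solving: [H⁺] = 7.2860e-03. Percent = (7.2860e-03/0.14) × 100

Percent ionization = 5.2%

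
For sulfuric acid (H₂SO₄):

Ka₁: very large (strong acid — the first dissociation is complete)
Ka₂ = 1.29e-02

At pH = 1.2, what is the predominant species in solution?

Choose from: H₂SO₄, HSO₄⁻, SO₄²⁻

The first dissociation is complete, so H₂SO₄ itself is never the predominant species in water; pKa₂ = -log(1.29e-02) = 1.89. For a polyprotic acid the predominant species crosses at each pKa: below pKa_n the protonated form dominates, above it the deprotonated form does. At pH = 1.2, the predominant species is HSO₄⁻.

HSO₄⁻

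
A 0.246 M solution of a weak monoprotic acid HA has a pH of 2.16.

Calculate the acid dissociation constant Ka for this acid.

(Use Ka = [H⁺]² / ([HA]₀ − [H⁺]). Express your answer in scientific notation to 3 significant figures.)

[H⁺] = 10^(−pH) = 10^(−2.16) = 6.918e-03 M. For HA ⇌ H⁺ + A⁻, Ka = [H⁺][A⁻]/[HA] = [H⁺]² / ([HA]₀ − [H⁺]) = (6.918e-03)² / (0.246 − 6.918e-03) = 2.00e-04.

K_a = 2.00e-04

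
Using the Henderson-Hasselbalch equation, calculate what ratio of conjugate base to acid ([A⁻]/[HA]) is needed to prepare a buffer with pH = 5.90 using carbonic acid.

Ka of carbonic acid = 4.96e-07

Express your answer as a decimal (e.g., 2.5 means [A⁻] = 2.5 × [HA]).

pKa = -log(4.96e-07) = 6.3045. pH = pKa + log([A⁻]/[HA]), so log([A⁻]/[HA]) = pH − pKa = 5.90 − 6.3045 = -0.4045. [A⁻]/[HA] = 10^(-0.4045) = 0.394

[A⁻]/[HA] = 0.394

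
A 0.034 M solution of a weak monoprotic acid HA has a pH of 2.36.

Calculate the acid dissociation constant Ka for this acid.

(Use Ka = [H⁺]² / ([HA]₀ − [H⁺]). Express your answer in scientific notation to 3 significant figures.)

[H⁺] = 10^(−pH) = 10^(−2.36) = 4.365e-03 M. For HA ⇌ H⁺ + A⁻, Ka = [H⁺][A⁻]/[HA] = [H⁺]² / ([HA]₀ − [H⁺]) = (4.365e-03)² / (0.034 − 4.365e-03) = 6.43e-04.

K_a = 6.43e-04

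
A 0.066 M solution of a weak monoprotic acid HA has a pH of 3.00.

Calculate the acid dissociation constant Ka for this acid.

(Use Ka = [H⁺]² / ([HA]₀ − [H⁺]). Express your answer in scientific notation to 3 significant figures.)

[H⁺] = 10^(−pH) = 10^(−3.00) = 1.000e-03 M. For HA ⇌ H⁺ + A⁻, Ka = [H⁺][A⁻]/[HA] = [H⁺]² / ([HA]₀ − [H⁺]) = (1.000e-03)² / (0.066 − 1.000e-03) = 1.54e-05.

K_a = 1.54e-05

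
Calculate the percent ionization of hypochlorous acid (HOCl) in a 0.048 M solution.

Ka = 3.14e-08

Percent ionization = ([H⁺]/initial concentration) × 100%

Using Ka equilibrium: x² + Ka×x - Ka×C = 0. Solving: [H⁺] = 3.8807e-05. Percent = (3.8807e-05/0.048) × 100

Percent ionization = 0.0808%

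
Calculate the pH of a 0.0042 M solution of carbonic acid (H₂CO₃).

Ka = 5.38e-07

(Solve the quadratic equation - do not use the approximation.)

x² + Ka×x - Ka×C = 0. Using quadratic formula: [H⁺] = 4.7267e-05

pH = 4.33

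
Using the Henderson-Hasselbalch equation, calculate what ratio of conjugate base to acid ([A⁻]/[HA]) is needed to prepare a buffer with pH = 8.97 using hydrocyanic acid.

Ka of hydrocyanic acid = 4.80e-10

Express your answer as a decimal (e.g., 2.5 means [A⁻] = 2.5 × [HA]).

pKa = -log(4.80e-10) = 9.3188. pH = pKa + log([A⁻]/[HA]), so log([A⁻]/[HA]) = pH − pKa = 8.97 − 9.3188 = -0.3488. [A⁻]/[HA] = 10^(-0.3488) = 0.448

[A⁻]/[HA] = 0.448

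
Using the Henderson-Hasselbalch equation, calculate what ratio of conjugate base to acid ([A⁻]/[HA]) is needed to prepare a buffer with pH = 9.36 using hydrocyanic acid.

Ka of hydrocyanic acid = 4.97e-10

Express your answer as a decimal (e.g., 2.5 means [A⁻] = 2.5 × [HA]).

pKa = -log(4.97e-10) = 9.3036. pH = pKa + log([A⁻]/[HA]), so log([A⁻]/[HA]) = pH − pKa = 9.36 − 9.3036 = 0.0564. [A⁻]/[HA] = 10^(0.0564) = 1.14

[A⁻]/[HA] = 1.14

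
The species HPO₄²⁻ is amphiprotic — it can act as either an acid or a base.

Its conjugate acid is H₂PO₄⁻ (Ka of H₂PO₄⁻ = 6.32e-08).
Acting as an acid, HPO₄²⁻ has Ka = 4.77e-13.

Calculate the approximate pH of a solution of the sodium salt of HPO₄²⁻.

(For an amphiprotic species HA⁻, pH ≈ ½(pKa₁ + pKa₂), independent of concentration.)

pKa₁ = -log(6.32e-08) = 7.20; pKa₂ = -log(4.77e-13) = 12.32. For an amphiprotic species, pH ≈ ½(pKa₁ + pKa₂) = ½(7.20 + 12.32) = 9.76.

pH = 9.76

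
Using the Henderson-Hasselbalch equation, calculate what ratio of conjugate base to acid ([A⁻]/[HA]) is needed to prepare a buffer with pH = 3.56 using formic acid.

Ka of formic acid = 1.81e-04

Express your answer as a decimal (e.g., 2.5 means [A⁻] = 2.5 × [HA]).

pKa = -log(1.81e-04) = 3.7423. pH = pKa + log([A⁻]/[HA]), so log([A⁻]/[HA]) = pH − pKa = 3.56 − 3.7423 = -0.1823. [A⁻]/[HA] = 10^(-0.1823) = 0.657

[A⁻]/[HA] = 0.657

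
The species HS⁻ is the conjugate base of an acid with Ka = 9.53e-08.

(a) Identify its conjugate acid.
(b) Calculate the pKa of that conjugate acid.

(a) The conjugate acid is formed by adding one H⁺ to HS⁻, giving H₂S. (b) pKa = -log(Ka) = -log(9.53e-08) = 7.02.

Conjugate acid: H₂S; pK_a = 7.02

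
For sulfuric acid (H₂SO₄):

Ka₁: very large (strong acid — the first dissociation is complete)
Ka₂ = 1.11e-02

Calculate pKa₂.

pKa₂ = -log(Ka₂) = -log(1.11e-02) = 1.95.

pK_{a2} = 1.95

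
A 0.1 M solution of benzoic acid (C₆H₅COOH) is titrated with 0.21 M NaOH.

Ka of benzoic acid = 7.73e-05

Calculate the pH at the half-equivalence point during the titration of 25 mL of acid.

At half-equivalence [HA] = [A⁻], so Henderson-Hasselbalch gives pH = pKa = -log(7.73e-05) = 4.11.

pH = pKa = 4.11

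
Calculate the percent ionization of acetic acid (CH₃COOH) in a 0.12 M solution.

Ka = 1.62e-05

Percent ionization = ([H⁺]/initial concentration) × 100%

Using Ka equilibrium: x² + Ka×x - Ka×C = 0. Solving: [H⁺] = 1.3862e-03. Percent = (1.3862e-03/0.12) × 100

Percent ionization = 1.16%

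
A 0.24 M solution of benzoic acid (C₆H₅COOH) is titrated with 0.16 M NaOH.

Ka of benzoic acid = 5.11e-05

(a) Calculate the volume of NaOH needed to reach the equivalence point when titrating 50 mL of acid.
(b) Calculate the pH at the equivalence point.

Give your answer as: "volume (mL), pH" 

moles acid = 0.24 × 50/1000 = 0.012 mol; V_base = moles/0.16 × 1000 = 75.0 mL. At equivalence only the conjugate base is present: [A⁻] = 0.012/0.125 = 9.6000e-02 M. Kb = Kw/Ka = 1.96e-10; [OH⁻] = √(Kb × [A⁻]) = 4.3344e-06; pOH = 5.36; pH = 14 - pOH = 8.64.

V = 75.0 mL, pH = 8.64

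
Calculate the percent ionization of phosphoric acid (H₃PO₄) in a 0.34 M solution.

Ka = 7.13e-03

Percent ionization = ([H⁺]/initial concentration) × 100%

Using Ka equilibrium: x² + Ka×x - Ka×C = 0. Solving: [H⁺] = 4.5800e-02. Percent = (4.5800e-02/0.34) × 100

Percent ionization = 13.5%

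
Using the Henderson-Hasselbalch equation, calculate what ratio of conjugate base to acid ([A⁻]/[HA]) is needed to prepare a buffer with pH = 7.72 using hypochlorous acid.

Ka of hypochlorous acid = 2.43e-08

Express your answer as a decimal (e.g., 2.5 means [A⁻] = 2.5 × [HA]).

pKa = -log(2.43e-08) = 7.6144. pH = pKa + log([A⁻]/[HA]), so log([A⁻]/[HA]) = pH − pKa = 7.72 − 7.6144 = 0.1056. [A⁻]/[HA] = 10^(0.1056) = 1.28

[A⁻]/[HA] = 1.28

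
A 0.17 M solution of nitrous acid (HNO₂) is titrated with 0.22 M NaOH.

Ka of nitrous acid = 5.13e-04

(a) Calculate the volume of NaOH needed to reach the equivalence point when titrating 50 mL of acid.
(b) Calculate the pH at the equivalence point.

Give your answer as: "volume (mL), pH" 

moles acid = 0.17 × 50/1000 = 0.0085 mol; V_base = moles/0.22 × 1000 = 38.6 mL. At equivalence only the conjugate base is present: [A⁻] = 0.0085/0.089 = 9.5897e-02 M. Kb = Kw/Ka = 1.95e-11; [OH⁻] = √(Kb × [A⁻]) = 1.3672e-06; pOH = 5.86; pH = 14 - pOH = 8.14.

V = 38.6 mL, pH = 8.14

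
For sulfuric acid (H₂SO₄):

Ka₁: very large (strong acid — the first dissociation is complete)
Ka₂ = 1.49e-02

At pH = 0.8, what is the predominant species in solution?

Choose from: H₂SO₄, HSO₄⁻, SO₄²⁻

The first dissociation is complete, so H₂SO₄ itself is never the predominant species in water; pKa₂ = -log(1.49e-02) = 1.83. For a polyprotic acid the predominant species crosses at each pKa: below pKa_n the protonated form dominates, above it the deprotonated form does. At pH = 0.8, the predominant species is HSO₄⁻.

HSO₄⁻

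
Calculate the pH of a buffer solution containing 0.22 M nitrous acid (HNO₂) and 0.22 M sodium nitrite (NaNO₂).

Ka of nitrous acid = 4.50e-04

pKa = -log(4.50e-04) = 3.35. pH = pKa + log([A⁻]/[HA]) = 3.35 + log(0.22/0.22)

pH = 3.35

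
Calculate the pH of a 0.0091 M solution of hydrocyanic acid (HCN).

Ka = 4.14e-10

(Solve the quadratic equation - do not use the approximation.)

x² + Ka×x - Ka×C = 0. Using quadratic formula: [H⁺] = 1.9408e-06

pH = 5.71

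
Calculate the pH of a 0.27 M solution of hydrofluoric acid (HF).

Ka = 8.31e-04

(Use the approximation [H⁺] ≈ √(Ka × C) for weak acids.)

[H⁺] = √(Ka × C) = √(8.31e-04 × 0.27) = 1.4979e-02. pH = -log(1.4979e-02)

pH = 1.82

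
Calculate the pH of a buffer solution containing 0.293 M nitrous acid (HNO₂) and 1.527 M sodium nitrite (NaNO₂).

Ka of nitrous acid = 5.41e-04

pKa = -log(5.41e-04) = 3.27. pH = pKa + log([A⁻]/[HA]) = 3.27 + log(1.527/0.293)

pH = 3.98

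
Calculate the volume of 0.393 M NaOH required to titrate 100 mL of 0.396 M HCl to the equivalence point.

At equivalence: moles acid = moles base. moles HCl = 0.396 × 100/1000 = 0.0396 mol. V_base = moles / 0.393 × 1000 = 100.8 mL.

V_{base} = 100.8 mL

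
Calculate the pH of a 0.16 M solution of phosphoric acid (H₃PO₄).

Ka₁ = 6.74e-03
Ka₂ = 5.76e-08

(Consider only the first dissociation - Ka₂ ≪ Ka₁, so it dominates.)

First dissociation dominates. From Ka₁ = [H⁺][HA⁻]/[H₂A], x² + Ka₁·x − Ka₁·C = 0 with C = 0.16 M and Ka₁ = 6.74e-03. Solving: [H⁺] = (−Ka₁ + √(Ka₁² + 4·Ka₁·C)) / 2 = 2.9641e-02 M. pH = -log(2.9641e-02) = 1.53.

pH = 1.53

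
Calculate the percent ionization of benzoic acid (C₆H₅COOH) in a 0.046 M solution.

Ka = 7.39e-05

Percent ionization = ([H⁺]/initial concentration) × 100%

Using Ka equilibrium: x² + Ka×x - Ka×C = 0. Solving: [H⁺] = 1.8072e-03. Percent = (1.8072e-03/0.046) × 100

Percent ionization = 3.93%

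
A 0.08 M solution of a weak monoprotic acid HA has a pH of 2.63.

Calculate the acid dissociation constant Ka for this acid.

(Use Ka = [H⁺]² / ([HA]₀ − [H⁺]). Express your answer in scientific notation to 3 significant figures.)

[H⁺] = 10^(−pH) = 10^(−2.63) = 2.344e-03 M. For HA ⇌ H⁺ + A⁻, Ka = [H⁺][A⁻]/[HA] = [H⁺]² / ([HA]₀ − [H⁺]) = (2.344e-03)² / (0.08 − 2.344e-03) = 7.08e-05.

K_a = 7.08e-05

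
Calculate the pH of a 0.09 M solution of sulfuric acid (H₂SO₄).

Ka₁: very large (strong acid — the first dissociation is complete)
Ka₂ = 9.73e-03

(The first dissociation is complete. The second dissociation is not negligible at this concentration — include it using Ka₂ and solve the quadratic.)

First dissociation is complete: [H⁺]₀ = [HSO₄⁻]₀ = C = 0.09 M. Second dissociation HSO₄⁻ ⇌ H⁺ + SO₄²⁻: let x = [SO₄²⁻]. Ka₂ = (C + x)·x / (C − x) = 9.73e-03 → x² + (C + Ka₂)·x − Ka₂·C = 0 → x² + 0.09973·x − 8.757e-04 = 0. x = (−0.09973 + √(0.09973² + 4 × 8.757e-04)) / 2 = 8.1196e-03 M. [H⁺] = C + x = 0.09 + 8.1196e-03 = 9.8120e-02 M. pH = -log(9.8120e-02) = 1.01.

pH = 1.01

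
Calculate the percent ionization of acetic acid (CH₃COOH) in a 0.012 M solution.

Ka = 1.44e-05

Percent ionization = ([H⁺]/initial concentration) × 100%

Using Ka equilibrium: x² + Ka×x - Ka×C = 0. Solving: [H⁺] = 4.0855e-04. Percent = (4.0855e-04/0.012) × 100

Percent ionization = 3.4%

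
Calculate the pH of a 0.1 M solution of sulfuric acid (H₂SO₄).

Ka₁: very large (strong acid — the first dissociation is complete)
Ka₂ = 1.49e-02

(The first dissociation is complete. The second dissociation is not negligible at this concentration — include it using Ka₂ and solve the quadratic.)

First dissociation is complete: [H⁺]₀ = [HSO₄⁻]₀ = C = 0.1 M. Second dissociation HSO₄⁻ ⇌ H⁺ + SO₄²⁻: let x = [SO₄²⁻]. Ka₂ = (C + x)·x / (C − x) = 1.49e-02 → x² + (C + Ka₂)·x − Ka₂·C = 0 → x² + 0.11490·x − 1.490e-03 = 0. x = (−0.11490 + √(0.11490² + 4 × 1.490e-03)) / 2 = 1.1763e-02 M. [H⁺] = C + x = 0.1 + 1.1763e-02 = 1.1176e-01 M. pH = -log(1.1176e-01) = 0.95.

pH = 0.95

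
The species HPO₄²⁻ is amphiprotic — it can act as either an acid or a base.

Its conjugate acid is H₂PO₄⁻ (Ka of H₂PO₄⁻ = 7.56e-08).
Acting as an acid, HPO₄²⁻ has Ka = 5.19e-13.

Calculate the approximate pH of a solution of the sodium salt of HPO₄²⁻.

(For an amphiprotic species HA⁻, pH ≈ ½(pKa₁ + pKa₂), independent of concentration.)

pKa₁ = -log(7.56e-08) = 7.12; pKa₂ = -log(5.19e-13) = 12.28. For an amphiprotic species, pH ≈ ½(pKa₁ + pKa₂) = ½(7.12 + 12.28) = 9.70.

pH = 9.70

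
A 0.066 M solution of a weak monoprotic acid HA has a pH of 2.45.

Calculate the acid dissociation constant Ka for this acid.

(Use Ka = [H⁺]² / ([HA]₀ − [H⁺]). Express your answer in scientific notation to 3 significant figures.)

[H⁺] = 10^(−pH) = 10^(−2.45) = 3.548e-03 M. For HA ⇌ H⁺ + A⁻, Ka = [H⁺][A⁻]/[HA] = [H⁺]² / ([HA]₀ − [H⁺]) = (3.548e-03)² / (0.066 − 3.548e-03) = 2.02e-04.

K_a = 2.02e-04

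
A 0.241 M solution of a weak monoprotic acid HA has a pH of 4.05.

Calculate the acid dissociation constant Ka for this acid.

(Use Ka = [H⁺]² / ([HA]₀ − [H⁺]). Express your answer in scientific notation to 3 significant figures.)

[H⁺] = 10^(−pH) = 10^(−4.05) = 8.913e-05 M. For HA ⇌ H⁺ + A⁻, Ka = [H⁺][A⁻]/[HA] = [H⁺]² / ([HA]₀ − [H⁺]) = (8.913e-05)² / (0.241 − 8.913e-05) = 3.30e-08.

K_a = 3.30e-08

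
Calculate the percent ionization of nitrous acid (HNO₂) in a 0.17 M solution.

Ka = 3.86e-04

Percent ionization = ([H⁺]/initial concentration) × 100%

Using Ka equilibrium: x² + Ka×x - Ka×C = 0. Solving: [H⁺] = 7.9099e-03. Percent = (7.9099e-03/0.17) × 100

Percent ionization = 4.65%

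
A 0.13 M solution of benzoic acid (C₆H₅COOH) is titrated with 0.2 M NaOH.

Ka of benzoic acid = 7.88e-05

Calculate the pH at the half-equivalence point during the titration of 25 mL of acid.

At half-equivalence [HA] = [A⁻], so Henderson-Hasselbalch gives pH = pKa = -log(7.88e-05) = 4.10.

pH = pKa = 4.10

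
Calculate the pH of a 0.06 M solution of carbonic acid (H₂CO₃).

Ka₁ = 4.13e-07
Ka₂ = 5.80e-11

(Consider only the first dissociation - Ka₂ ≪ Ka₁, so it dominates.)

First dissociation dominates. From Ka₁ = [H⁺][HA⁻]/[H₂A], x² + Ka₁·x − Ka₁·C = 0 with C = 0.06 M and Ka₁ = 4.13e-07. Solving: [H⁺] = (−Ka₁ + √(Ka₁² + 4·Ka₁·C)) / 2 = 1.5721e-04 M. pH = -log(1.5721e-04) = 3.80.

pH = 3.80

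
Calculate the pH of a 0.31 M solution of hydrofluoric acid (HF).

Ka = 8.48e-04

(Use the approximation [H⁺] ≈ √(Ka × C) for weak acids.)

[H⁺] = √(Ka × C) = √(8.48e-04 × 0.31) = 1.6214e-02. pH = -log(1.6214e-02)

pH = 1.79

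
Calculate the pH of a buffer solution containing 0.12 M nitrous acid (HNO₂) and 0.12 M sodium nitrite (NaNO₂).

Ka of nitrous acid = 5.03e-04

pKa = -log(5.03e-04) = 3.30. pH = pKa + log([A⁻]/[HA]) = 3.30 + log(0.12/0.12)

pH = 3.30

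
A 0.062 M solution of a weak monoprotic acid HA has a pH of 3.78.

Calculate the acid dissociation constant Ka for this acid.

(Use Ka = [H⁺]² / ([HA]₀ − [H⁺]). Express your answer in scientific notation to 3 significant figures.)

[H⁺] = 10^(−pH) = 10^(−3.78) = 1.660e-04 M. For HA ⇌ H⁺ + A⁻, Ka = [H⁺][A⁻]/[HA] = [H⁺]² / ([HA]₀ − [H⁺]) = (1.660e-04)² / (0.062 − 1.660e-04) = 4.45e-07.

K_a = 4.45e-07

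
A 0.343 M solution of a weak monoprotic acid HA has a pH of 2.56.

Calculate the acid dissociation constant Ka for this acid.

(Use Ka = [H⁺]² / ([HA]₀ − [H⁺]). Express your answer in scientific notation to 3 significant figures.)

[H⁺] = 10^(−pH) = 10^(−2.56) = 2.754e-03 M. For HA ⇌ H⁺ + A⁻, Ka = [H⁺][A⁻]/[HA] = [H⁺]² / ([HA]₀ − [H⁺]) = (2.754e-03)² / (0.343 − 2.754e-03) = 2.23e-05.

K_a = 2.23e-05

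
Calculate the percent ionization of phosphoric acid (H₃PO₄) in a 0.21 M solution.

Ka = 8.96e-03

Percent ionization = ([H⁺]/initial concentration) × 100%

Using Ka equilibrium: x² + Ka×x - Ka×C = 0. Solving: [H⁺] = 3.9128e-02. Percent = (3.9128e-02/0.21) × 100

Percent ionization = 18.6%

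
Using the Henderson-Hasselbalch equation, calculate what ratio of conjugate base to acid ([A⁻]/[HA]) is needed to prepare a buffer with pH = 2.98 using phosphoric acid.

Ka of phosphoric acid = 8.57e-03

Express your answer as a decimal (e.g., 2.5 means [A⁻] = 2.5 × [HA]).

pKa = -log(8.57e-03) = 2.0670. pH = pKa + log([A⁻]/[HA]), so log([A⁻]/[HA]) = pH − pKa = 2.98 − 2.0670 = 0.9130. [A⁻]/[HA] = 10^(0.9130) = 8.18

[A⁻]/[HA] = 8.18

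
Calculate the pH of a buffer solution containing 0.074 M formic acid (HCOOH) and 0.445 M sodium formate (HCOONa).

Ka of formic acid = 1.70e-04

pKa = -log(1.70e-04) = 3.77. pH = pKa + log([A⁻]/[HA]) = 3.77 + log(0.445/0.074)

pH = 4.55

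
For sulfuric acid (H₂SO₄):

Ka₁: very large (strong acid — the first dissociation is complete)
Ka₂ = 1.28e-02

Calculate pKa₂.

pKa₂ = -log(Ka₂) = -log(1.28e-02) = 1.89.

pK_{a2} = 1.89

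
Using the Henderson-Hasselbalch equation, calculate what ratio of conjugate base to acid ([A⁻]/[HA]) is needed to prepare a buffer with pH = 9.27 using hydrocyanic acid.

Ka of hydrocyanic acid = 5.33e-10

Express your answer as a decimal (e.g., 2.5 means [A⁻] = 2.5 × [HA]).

pKa = -log(5.33e-10) = 9.2733. pH = pKa + log([A⁻]/[HA]), so log([A⁻]/[HA]) = pH − pKa = 9.27 − 9.2733 = -0.0033. [A⁻]/[HA] = 10^(-0.0033) = 0.992

[A⁻]/[HA] = 0.992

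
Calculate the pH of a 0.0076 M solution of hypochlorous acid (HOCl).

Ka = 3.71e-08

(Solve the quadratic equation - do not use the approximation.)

x² + Ka×x - Ka×C = 0. Using quadratic formula: [H⁺] = 1.6773e-05

pH = 4.78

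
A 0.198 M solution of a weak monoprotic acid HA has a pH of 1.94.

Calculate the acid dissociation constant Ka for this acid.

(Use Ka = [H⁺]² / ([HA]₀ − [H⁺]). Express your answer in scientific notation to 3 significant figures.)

[H⁺] = 10^(−pH) = 10^(−1.94) = 1.148e-02 M. For HA ⇌ H⁺ + A⁻, Ka = [H⁺][A⁻]/[HA] = [H⁺]² / ([HA]₀ − [H⁺]) = (1.148e-02)² / (0.198 − 1.148e-02) = 7.07e-04.

K_a = 7.07e-04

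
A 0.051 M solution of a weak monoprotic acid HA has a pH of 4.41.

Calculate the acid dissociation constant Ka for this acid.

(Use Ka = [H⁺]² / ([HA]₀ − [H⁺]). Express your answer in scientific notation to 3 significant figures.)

[H⁺] = 10^(−pH) = 10^(−4.41) = 3.890e-05 M. For HA ⇌ H⁺ + A⁻, Ka = [H⁺][A⁻]/[HA] = [H⁺]² / ([HA]₀ − [H⁺]) = (3.890e-05)² / (0.051 − 3.890e-05) = 2.97e-08.

K_a = 2.97e-08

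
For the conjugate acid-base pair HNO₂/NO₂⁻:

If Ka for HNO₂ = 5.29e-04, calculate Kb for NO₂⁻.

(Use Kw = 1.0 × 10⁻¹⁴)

For a conjugate pair Ka × Kb = Kw, so Kb = Kw/Ka = 1.0 × 10⁻¹⁴ / 5.29e-04 = 1.89e-11.

K_b = 1.89e-11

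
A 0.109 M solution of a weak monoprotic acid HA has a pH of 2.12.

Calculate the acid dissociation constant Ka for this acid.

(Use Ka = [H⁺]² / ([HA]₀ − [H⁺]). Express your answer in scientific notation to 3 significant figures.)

[H⁺] = 10^(−pH) = 10^(−2.12) = 7.586e-03 M. For HA ⇌ H⁺ + A⁻, Ka = [H⁺][A⁻]/[HA] = [H⁺]² / ([HA]₀ − [H⁺]) = (7.586e-03)² / (0.109 − 7.586e-03) = 5.67e-04.

K_a = 5.67e-04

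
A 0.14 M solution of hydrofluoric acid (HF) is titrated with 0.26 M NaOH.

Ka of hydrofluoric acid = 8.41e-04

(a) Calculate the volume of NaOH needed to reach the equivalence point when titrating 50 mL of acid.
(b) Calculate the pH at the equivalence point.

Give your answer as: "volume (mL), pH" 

moles acid = 0.14 × 50/1000 = 0.007 mol; V_base = moles/0.26 × 1000 = 26.9 mL. At equivalence only the conjugate base is present: [A⁻] = 0.007/0.077 = 9.1000e-02 M. Kb = Kw/Ka = 1.19e-11; [OH⁻] = √(Kb × [A⁻]) = 1.0402e-06; pOH = 5.98; pH = 14 - pOH = 8.02.

V = 26.9 mL, pH = 8.02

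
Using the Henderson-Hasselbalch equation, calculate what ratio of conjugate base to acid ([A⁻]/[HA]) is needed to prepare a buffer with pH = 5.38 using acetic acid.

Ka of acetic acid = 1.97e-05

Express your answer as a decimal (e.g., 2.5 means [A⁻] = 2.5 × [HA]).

pKa = -log(1.97e-05) = 4.7055. pH = pKa + log([A⁻]/[HA]), so log([A⁻]/[HA]) = pH − pKa = 5.38 − 4.7055 = 0.6745. [A⁻]/[HA] = 10^(0.6745) = 4.73

[A⁻]/[HA] = 4.73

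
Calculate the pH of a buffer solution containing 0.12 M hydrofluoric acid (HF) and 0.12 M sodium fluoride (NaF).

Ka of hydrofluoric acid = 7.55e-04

pKa = -log(7.55e-04) = 3.12. pH = pKa + log([A⁻]/[HA]) = 3.12 + log(0.12/0.12)

pH = 3.12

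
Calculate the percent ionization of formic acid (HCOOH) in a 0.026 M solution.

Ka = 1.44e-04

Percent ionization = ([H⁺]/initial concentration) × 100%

Using Ka equilibrium: x² + Ka×x - Ka×C = 0. Solving: [H⁺] = 1.8643e-03. Percent = (1.8643e-03/0.026) × 100

Percent ionization = 7.17%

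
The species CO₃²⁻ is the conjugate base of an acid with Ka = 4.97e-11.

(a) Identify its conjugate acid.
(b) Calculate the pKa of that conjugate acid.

(a) The conjugate acid is formed by adding one H⁺ to CO₃²⁻, giving HCO₃⁻. (b) pKa = -log(Ka) = -log(4.97e-11) = 10.30.

Conjugate acid: HCO₃⁻; pK_a = 10.30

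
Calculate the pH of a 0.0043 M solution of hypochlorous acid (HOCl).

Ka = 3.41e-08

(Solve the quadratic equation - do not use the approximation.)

x² + Ka×x - Ka×C = 0. Using quadratic formula: [H⁺] = 1.2092e-05

pH = 4.92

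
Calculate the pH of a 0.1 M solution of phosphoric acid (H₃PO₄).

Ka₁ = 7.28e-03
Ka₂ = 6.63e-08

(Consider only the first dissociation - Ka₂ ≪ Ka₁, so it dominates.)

First dissociation dominates. From Ka₁ = [H⁺][HA⁻]/[H₂A], x² + Ka₁·x − Ka₁·C = 0 with C = 0.1 M and Ka₁ = 7.28e-03. Solving: [H⁺] = (−Ka₁ + √(Ka₁² + 4·Ka₁·C)) / 2 = 2.3586e-02 M. pH = -log(2.3586e-02) = 1.63.

pH = 1.63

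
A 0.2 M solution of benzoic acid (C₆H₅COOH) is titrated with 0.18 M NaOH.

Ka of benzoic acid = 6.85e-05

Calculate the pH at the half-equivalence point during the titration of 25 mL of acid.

At half-equivalence [HA] = [A⁻], so Henderson-Hasselbalch gives pH = pKa = -log(6.85e-05) = 4.16.

pH = pKa = 4.16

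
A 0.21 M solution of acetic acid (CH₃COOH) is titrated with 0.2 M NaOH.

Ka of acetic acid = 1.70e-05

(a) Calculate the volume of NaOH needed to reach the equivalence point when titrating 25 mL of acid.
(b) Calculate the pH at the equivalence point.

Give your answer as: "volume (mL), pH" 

moles acid = 0.21 × 25/1000 = 0.00525 mol; V_base = moles/0.2 × 1000 = 26.2 mL. At equivalence only the conjugate base is present: [A⁻] = 0.00525/0.051 = 1.0244e-01 M. Kb = Kw/Ka = 5.88e-10; [OH⁻] = √(Kb × [A⁻]) = 7.7626e-06; pOH = 5.11; pH = 14 - pOH = 8.89.

V = 26.2 mL, pH = 8.89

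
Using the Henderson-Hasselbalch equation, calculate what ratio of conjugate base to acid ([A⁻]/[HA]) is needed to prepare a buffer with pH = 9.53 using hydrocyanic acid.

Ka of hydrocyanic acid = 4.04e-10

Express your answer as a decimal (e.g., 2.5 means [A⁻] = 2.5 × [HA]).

pKa = -log(4.04e-10) = 9.3936. pH = pKa + log([A⁻]/[HA]), so log([A⁻]/[HA]) = pH − pKa = 9.53 − 9.3936 = 0.1364. [A⁻]/[HA] = 10^(0.1364) = 1.37

[A⁻]/[HA] = 1.37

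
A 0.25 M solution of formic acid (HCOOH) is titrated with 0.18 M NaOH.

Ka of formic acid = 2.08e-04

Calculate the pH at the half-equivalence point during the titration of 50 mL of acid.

At half-equivalence [HA] = [A⁻], so Henderson-Hasselbalch gives pH = pKa = -log(2.08e-04) = 3.68.

pH = pKa = 3.68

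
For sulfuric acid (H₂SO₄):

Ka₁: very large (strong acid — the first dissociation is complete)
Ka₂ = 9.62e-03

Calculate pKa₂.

pKa₂ = -log(Ka₂) = -log(9.62e-03) = 2.02.

pK_{a2} = 2.02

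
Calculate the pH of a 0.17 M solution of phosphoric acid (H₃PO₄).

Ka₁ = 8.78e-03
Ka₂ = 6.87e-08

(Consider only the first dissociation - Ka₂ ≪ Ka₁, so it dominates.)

First dissociation dominates. From Ka₁ = [H⁺][HA⁻]/[H₂A], x² + Ka₁·x − Ka₁·C = 0 with C = 0.17 M and Ka₁ = 8.78e-03. Solving: [H⁺] = (−Ka₁ + √(Ka₁² + 4·Ka₁·C)) / 2 = 3.4493e-02 M. pH = -log(3.4493e-02) = 1.46.

pH = 1.46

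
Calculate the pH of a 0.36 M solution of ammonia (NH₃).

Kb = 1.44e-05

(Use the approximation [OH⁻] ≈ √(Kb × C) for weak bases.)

[OH⁻] = √(Kb × C) = √(1.44e-05 × 0.36) = 2.2768e-03. pOH = 2.64, pH = 14 - pOH

pH = 11.36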